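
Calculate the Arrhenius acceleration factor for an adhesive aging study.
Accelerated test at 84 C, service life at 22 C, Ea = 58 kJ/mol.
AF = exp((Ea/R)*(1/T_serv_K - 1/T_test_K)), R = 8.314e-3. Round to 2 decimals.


T_test = 357.15 K, T_serv = 295.15 K
Ea/R = 58 / 0.008314 = 6976.18
AF = exp(6976.18 * (1/295.15 - 1/357.15))
= 60.53

60.53


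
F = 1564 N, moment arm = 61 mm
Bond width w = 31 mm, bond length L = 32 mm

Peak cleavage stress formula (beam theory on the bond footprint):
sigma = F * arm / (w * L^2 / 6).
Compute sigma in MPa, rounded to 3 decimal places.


sigma = (1564 * 61) / (31 * 1024 / 6)
= 95404 * 6 / 31744
= 572424 / 31744
= 18.033 MPa

18.033


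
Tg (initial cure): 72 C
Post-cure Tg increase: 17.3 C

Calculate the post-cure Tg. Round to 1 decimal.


Post-cure Tg = 72 + 17.3 = 89.3 C

89.3


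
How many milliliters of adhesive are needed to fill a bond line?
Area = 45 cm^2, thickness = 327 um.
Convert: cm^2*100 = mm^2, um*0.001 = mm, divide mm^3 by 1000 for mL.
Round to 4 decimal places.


= (45 * 100) * (327 * 0.001) / 1000
= 1.4715 mL

1.4715


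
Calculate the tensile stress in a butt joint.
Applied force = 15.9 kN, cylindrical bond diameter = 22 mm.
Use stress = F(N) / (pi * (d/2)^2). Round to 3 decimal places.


A = pi * 11.0^2 = 380.1327 mm^2
sigma = 15900.0 / 380.1327 = 41.827 MPa

41.827


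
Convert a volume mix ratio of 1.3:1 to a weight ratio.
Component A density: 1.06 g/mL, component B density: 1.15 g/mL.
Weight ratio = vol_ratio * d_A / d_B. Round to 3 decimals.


= 1.3 * 1.06 / 1.15 = 1.198

1.198


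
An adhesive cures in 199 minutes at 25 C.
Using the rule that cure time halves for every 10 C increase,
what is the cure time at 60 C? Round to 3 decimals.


Factor = 2^((60 - 25) / 10) = 11.3137
Cure time = 199 / 11.3137
= 17.589 minutes

17.589


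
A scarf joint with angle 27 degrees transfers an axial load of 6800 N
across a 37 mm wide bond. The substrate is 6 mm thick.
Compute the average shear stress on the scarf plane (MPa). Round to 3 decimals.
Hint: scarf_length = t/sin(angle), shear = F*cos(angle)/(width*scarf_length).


scarf_length = 6 / sin(27 deg) = 13.2161 mm
cos(27 deg) = 0.891007
shear stress = 6800 * 0.891007 / (37 * 13.2161)
= 12.390 MPa

12.390


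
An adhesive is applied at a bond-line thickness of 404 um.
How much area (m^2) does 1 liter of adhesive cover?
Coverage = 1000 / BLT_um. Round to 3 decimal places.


Coverage = 1000 / 404 = 2.475 m^2

2.475


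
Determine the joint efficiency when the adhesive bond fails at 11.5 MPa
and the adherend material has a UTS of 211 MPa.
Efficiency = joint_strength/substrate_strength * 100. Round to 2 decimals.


Joint efficiency = 11.5 / 211 * 100
= 5.45%

5.45


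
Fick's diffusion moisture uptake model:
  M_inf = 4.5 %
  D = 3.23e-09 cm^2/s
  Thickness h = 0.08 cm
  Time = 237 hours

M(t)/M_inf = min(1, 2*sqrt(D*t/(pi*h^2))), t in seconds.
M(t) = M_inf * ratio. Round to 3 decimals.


t_sec = 237 * 3600 = 853200
ratio = 2*sqrt(3.23e-09*853200/(pi*0.08^2))
= min(1, 0.740443)
= 0.740443
M(t) = 4.5 * 0.740443 = 3.332 %

3.332


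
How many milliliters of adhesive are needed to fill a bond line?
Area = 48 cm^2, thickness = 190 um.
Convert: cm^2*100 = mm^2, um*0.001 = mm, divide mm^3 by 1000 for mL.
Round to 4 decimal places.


= (48 * 100) * (190 * 0.001) / 1000
= 0.9120 mL

0.9120


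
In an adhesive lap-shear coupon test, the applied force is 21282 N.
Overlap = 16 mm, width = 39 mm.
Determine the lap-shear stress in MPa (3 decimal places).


stress = F / (overlap * width)
= 21282 / (16 * 39)
= 34.106 MPa

34.106


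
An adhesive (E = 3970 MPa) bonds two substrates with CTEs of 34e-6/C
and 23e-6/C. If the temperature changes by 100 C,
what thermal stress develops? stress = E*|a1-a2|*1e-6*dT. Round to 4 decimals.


Stress = 3970 * |34 - 23| * 1e-6 * 100
= 4.3670 MPa

4.3670


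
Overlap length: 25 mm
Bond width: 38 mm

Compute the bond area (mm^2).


Bond area = 25 * 38 = 950 mm^2

950


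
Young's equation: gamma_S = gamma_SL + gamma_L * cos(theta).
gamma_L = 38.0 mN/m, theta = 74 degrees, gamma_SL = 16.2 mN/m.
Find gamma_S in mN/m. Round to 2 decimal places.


cos(74 deg) = 0.275637
gamma_S = 16.2 + 38.0 * 0.275637
= 26.67 mN/m

26.67


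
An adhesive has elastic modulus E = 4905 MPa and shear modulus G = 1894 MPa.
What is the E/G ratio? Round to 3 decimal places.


E/G = 4905 / 1894 = 2.590

2.590


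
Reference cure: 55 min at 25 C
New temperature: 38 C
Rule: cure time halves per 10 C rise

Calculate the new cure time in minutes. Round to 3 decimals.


factor = 2^((38-25)/10) = 2.4623
t_new = 55 / 2.4623 = 22.337 min

22.337


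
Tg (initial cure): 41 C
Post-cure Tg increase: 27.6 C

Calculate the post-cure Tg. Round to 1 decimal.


Post-cure Tg = 41 + 27.6 = 68.6 C

68.6


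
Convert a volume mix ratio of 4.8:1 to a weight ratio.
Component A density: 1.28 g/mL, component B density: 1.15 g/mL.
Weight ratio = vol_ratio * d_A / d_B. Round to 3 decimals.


= 4.8 * 1.28 / 1.15 = 5.343

5.343


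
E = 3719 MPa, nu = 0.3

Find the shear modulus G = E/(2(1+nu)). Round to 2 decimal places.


G = 3719 / (2 * 1.30)
= 1430.38 MPa

1430.38


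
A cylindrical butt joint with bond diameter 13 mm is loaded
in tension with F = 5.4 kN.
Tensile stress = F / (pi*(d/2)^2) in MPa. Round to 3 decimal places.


Area = pi * (13/2)^2 = 132.7323 mm^2
Stress = 5.4*1000 / 132.7323
= 40.683 MPa

40.683


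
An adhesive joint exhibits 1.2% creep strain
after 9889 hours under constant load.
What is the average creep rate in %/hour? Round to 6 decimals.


Creep rate = strain / time
= 1.2 / 9889
= 0.000121 %/h

0.000121


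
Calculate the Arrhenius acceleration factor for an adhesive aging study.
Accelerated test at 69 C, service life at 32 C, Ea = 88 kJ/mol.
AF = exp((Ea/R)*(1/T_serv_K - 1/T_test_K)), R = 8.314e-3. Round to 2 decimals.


T_test = 342.15 K, T_serv = 305.15 K
Ea/R = 88 / 0.008314 = 10584.56
AF = exp(10584.56 * (1/305.15 - 1/342.15))
= 42.56

42.56


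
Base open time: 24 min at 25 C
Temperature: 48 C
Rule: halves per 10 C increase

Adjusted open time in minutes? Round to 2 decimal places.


Acceleration = 2^((48-25)/10) = 4.9246
Open time = 24 / 4.9246 = 4.87 min

4.87


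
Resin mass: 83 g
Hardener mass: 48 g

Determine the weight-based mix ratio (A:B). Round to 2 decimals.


Ratio = 83 / 48 = 1.73

1.73


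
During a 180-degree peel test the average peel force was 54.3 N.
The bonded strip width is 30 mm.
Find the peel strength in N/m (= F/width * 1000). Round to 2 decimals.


Peel strength = F/width * 1000
= 54.3 / 30 * 1000
= 1810.00 N/m

1810.00


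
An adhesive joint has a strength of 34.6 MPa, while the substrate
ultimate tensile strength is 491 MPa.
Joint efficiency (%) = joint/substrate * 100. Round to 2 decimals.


Efficiency = 34.6 / 491 * 100
= 7.05%

7.05


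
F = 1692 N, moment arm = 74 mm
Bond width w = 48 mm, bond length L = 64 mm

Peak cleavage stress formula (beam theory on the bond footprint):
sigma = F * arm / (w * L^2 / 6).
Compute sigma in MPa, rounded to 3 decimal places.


sigma = (1692 * 74) / (48 * 4096 / 6)
= 125208 * 6 / 196608
= 751248 / 196608
= 3.821 MPa

3.821


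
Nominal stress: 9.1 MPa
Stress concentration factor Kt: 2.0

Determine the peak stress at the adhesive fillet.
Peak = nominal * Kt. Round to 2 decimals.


Peak stress = 9.1 * 2.0
= 18.20 MPa

18.20


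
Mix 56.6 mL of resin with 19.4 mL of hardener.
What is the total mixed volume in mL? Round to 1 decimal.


Total = 56.6 + 19.4 = 76.0 mL

76.0


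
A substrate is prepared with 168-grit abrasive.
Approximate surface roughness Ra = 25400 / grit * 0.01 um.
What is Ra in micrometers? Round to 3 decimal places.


Ra = 25400 / 168 * 0.01 = 1.512 um

1.512


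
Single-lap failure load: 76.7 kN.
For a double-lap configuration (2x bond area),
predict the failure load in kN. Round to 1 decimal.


Failure load = 76.7 * 2 = 153.4 kN

153.4


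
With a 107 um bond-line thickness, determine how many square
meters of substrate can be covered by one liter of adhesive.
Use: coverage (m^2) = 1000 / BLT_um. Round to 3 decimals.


Coverage = 1000 / 107 = 9.346 m^2

9.346


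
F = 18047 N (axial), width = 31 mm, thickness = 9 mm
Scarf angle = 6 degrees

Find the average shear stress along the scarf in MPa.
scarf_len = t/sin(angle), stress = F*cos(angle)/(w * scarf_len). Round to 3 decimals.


scarf_len = 9/sin(6 deg) = 86.1010
cos(6 deg) = 0.994522
stress = 18047*0.994522/(31*86.1010) = 6.724 MPa

6.724


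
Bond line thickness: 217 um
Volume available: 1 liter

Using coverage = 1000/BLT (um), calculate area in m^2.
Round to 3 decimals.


1 L = 1e6 mm^3, thickness = 217 um = 0.217 mm
Area = 1e6 / 0.217 mm^2 = (1e6 / 0.217) / 1e6 m^2 = 1000 / 217 m^2
= 4.608 m^2

4.608


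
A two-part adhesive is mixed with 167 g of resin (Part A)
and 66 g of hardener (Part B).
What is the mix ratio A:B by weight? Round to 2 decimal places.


Mix ratio = mass_A / mass_B
= 167 / 66
= 2.53

2.53


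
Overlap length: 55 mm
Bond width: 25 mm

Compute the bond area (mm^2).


Bond area = 55 * 25 = 1375 mm^2

1375


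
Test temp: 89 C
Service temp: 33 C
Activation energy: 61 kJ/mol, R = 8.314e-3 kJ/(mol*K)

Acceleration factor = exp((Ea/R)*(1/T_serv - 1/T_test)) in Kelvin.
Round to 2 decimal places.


AF = exp((61/0.008314)*(1/306.15 - 1/362.15))
= 40.68

40.68


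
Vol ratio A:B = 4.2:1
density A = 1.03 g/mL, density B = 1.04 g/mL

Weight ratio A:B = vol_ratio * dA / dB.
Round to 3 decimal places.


Weight ratio = 4.2 * 1.03 / 1.04
= 4.160

4.160


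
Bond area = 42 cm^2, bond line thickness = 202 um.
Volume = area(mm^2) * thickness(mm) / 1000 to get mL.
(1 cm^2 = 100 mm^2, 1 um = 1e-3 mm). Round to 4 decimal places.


area_mm2 = 42 * 100 = 4200
blt_mm = 202 * 1e-3 = 0.202
vol_mm3 = 4200 * 0.202 = 848.4
vol_mL = 848.4 / 1000 = 0.8484 mL

0.8484


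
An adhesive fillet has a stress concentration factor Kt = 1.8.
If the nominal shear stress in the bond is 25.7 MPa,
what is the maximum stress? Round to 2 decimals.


Max stress = 25.7 * 1.8 = 46.26 MPa

46.26


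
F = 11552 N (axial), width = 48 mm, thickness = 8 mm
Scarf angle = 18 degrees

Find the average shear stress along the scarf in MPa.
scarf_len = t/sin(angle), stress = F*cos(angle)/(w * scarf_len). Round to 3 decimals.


scarf_len = 8/sin(18 deg) = 25.8885
cos(18 deg) = 0.951057
stress = 11552*0.951057/(48*25.8885) = 8.841 MPa

8.841


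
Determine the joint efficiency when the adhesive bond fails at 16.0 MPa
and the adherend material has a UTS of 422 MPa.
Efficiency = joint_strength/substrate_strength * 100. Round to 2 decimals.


Joint efficiency = 16.0 / 422 * 100
= 3.79%

3.79


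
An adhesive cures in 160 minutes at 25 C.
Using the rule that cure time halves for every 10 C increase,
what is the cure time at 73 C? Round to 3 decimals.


Factor = 2^((73 - 25) / 10) = 27.8576
Cure time = 160 / 27.8576
= 5.743 minutes

5.743


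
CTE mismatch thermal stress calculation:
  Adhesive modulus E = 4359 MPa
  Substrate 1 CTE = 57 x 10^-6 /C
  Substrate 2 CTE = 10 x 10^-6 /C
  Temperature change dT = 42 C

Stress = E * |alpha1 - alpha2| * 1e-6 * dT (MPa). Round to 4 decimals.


delta_alpha = |57 - 10| = 47 x 10^-6/C
Stress = 4359 * 47e-6 * 42
= 8.6047 MPa

8.6047


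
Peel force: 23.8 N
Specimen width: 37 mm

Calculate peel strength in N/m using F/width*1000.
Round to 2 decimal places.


Peel strength = 23.8 / 37 * 1000 = 643.24 N/m

643.24


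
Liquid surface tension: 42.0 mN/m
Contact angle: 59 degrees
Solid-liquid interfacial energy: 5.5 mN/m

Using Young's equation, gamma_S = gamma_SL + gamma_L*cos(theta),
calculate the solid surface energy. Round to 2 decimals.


gamma_S = 5.5 + 42.0 * cos(59)
= 27.13 mN/m

27.13


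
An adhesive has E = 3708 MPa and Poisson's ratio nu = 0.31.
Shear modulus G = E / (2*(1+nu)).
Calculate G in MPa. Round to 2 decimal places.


G = 3708 / (2*(1+0.31))
= 3708 / 2.62
= 1415.27 MPa

1415.27


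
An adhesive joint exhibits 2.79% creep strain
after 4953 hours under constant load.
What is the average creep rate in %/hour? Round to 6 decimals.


Creep rate = strain / time
= 2.79 / 4953
= 0.000563 %/h

0.000563


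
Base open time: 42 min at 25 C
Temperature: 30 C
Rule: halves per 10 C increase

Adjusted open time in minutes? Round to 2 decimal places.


Acceleration = 2^((30-25)/10) = 1.4142
Open time = 42 / 1.4142 = 29.70 min

29.70


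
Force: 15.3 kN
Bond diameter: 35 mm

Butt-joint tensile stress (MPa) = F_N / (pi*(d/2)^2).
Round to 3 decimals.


F_N = 15.3 * 1000 = 15300.0 N
A = pi*(17.5)^2 = 962.1128 mm^2
stress = 15300.0 / 962.1128 = 15.903 MPa

15.903


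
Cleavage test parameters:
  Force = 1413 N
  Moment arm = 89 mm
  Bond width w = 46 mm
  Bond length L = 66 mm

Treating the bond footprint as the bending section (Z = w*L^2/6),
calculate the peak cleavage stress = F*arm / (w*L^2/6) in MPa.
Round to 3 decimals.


M = 1413 * 89 = 125757 N*mm
Z = 46 * 66^2 / 6 = 200376 / 6 mm^3
sigma = M / Z = 6 * 125757 / 200376 = 754542 / 200376
= 3.766 MPa

3.766


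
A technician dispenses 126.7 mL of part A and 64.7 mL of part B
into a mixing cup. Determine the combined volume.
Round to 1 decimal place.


Combined volume = 126.7 + 64.7
= 191.4 mL

191.4


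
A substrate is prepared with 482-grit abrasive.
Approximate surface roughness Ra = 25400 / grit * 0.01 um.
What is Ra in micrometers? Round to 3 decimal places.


Ra = 25400 / 482 * 0.01 = 0.527 um

0.527


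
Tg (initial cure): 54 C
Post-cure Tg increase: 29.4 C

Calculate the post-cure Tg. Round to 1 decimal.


Post-cure Tg = 54 + 29.4 = 83.4 C

83.4


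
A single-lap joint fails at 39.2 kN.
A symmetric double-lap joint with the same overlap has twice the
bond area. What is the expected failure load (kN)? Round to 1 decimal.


Double-lap load = 2 * 39.2 = 78.4 kN

78.4


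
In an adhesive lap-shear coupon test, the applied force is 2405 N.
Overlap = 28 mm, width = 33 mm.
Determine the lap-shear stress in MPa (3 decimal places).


stress = F / (overlap * width)
= 2405 / (28 * 33)
= 2.603 MPa

2.603


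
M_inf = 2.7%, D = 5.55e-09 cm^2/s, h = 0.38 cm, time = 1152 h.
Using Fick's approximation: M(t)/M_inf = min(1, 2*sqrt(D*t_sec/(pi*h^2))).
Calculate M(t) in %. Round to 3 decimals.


t = 4147200 s
ratio = min(1, 2*sqrt(5.55e-09*4147200/(pi*0.1444)))
= 0.450501
M(t) = 2.7 * 0.450501 = 1.216%

1.216


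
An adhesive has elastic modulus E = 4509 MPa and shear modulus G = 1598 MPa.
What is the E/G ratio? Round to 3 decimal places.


E/G = 4509 / 1598 = 2.822

2.822


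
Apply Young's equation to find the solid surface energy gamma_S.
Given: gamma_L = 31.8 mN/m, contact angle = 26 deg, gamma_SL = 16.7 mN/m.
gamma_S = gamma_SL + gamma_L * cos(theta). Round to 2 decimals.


theta_rad = 26 * pi/180 = 0.453786
gamma_S = 16.7 + 31.8 * cos(0.453786)
= 45.28 mN/m

45.28


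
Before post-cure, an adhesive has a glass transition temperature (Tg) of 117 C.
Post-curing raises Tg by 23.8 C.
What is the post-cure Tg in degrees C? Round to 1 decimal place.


Tg_post = Tg_base + delta_Tg
= 117 + 23.8
= 140.8 C

140.8


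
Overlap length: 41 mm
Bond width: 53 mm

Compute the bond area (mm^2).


Bond area = 41 * 53 = 2173 mm^2

2173


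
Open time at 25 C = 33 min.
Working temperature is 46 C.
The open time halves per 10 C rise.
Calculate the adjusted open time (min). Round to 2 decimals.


factor = 2^((46 - 25) / 10) = 4.2871
ot = 33 / 4.2871 = 7.70 min

7.70


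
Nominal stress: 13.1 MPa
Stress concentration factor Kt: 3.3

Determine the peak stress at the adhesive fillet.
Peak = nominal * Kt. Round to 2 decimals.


Peak stress = 13.1 * 3.3
= 43.23 MPa

43.23


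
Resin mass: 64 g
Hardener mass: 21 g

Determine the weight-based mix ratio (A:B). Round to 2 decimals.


Ratio = 64 / 21 = 3.05

3.05


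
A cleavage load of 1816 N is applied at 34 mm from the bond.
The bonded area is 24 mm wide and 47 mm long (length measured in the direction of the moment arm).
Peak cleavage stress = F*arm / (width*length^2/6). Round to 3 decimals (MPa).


Moment = 1816 * 34 = 61744 N*mm
Section modulus = 24 * 2209 / 6 = 53016 / 6 mm^3
Stress = 61744 / (53016 / 6) = 370464 / 53016
= 6.988 MPa

6.988


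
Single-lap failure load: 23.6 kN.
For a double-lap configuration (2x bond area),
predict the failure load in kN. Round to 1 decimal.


Failure load = 23.6 * 2 = 47.2 kN

47.2


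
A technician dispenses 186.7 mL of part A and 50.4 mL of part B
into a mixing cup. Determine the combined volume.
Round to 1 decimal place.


Combined volume = 186.7 + 50.4
= 237.1 mL

237.1


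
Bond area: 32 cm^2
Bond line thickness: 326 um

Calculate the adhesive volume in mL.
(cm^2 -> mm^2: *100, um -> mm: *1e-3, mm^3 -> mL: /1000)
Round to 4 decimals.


V = 32*100 * 326*1e-3 / 1000
= 1.0432 mL

1.0432


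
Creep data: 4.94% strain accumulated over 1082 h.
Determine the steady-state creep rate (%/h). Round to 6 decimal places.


Rate = 4.94 / 1082 = 0.004566 %/h

0.004566


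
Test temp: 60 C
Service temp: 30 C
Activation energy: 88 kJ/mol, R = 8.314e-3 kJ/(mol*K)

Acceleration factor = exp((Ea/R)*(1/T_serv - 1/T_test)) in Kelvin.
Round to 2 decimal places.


AF = exp((88/0.008314)*(1/303.15 - 1/333.15))
= 23.20

23.20


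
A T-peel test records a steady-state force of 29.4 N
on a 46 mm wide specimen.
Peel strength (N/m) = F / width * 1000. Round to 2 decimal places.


Peel strength = 29.4 / 46 * 1000
= 639.13 N/m

639.13


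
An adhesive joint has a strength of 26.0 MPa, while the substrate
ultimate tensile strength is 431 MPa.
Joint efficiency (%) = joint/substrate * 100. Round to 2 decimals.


Efficiency = 26.0 / 431 * 100
= 6.03%

6.03


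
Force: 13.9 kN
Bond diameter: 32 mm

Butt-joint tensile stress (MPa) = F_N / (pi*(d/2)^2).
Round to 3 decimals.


F_N = 13.9 * 1000 = 13900.0 N
A = pi*(16.0)^2 = 804.2477 mm^2
stress = 13900.0 / 804.2477 = 17.283 MPa

17.283


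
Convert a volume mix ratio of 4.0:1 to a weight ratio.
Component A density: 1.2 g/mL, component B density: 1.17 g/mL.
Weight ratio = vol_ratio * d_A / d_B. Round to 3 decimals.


= 4.0 * 1.2 / 1.17 = 4.103

4.103


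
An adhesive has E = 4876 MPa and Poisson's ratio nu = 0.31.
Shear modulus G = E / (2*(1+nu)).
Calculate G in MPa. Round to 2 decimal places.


G = 4876 / (2*(1+0.31))
= 4876 / 2.62
= 1861.07 MPa

1861.07


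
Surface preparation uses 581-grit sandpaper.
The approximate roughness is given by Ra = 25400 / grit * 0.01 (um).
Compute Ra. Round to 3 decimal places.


Ra = 25400 / 581 * 0.01
= 254 / 581
= 0.437 um

0.437


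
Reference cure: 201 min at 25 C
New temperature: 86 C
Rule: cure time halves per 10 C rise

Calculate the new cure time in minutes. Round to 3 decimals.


factor = 2^((86-25)/10) = 68.5935
t_new = 201 / 68.5935 = 2.930 min

2.930


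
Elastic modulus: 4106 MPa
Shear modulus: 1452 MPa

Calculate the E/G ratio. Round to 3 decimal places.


E / G = 4106 / 1452 = 2.828

2.828


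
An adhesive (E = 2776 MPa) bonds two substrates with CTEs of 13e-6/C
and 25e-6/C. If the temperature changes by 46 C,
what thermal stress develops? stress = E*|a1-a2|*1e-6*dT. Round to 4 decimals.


Stress = 2776 * |13 - 25| * 1e-6 * 46
= 1.5324 MPa

1.5324


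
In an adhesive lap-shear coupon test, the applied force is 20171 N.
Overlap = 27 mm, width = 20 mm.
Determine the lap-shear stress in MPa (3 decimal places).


stress = F / (overlap * width)
= 20171 / (27 * 20)
= 37.354 MPa

37.354


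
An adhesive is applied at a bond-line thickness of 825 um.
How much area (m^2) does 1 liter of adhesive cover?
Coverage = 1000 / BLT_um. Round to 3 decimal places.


Coverage = 1000 / 825 = 1.212 m^2

1.212


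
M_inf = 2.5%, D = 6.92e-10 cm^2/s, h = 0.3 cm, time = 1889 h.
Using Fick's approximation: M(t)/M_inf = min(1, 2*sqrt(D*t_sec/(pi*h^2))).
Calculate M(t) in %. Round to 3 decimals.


t = 6800400 s
ratio = min(1, 2*sqrt(6.92e-10*6800400/(pi*0.0900)))
= 0.258020
M(t) = 2.5 * 0.258020 = 0.645%

0.645


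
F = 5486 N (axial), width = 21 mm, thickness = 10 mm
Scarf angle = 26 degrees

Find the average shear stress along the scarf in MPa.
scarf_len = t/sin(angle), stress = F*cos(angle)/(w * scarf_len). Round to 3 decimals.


scarf_len = 10/sin(26 deg) = 22.8117
cos(26 deg) = 0.898794
stress = 5486*0.898794/(21*22.8117) = 10.293 MPa

10.293


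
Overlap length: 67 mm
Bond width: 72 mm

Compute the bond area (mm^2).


Bond area = 67 * 72 = 4824 mm^2

4824


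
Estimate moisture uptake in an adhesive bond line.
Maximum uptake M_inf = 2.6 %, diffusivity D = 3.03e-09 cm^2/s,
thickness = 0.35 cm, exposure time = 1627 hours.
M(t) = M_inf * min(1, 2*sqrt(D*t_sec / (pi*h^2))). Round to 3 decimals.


Convert time: 1627 h = 5857200 s
ratio = min(1, 2*sqrt(3.03e-09*5857200/(pi*0.35^2)))
= 0.429490
M(t) = 2.6 * 0.429490 = 1.117%

1.117


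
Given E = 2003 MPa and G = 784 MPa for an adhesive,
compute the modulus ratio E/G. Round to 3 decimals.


E/G ratio = 2003 / 784 = 2.555

2.555


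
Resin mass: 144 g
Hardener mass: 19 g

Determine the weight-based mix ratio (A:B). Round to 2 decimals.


Ratio = 144 / 19 = 7.58

7.58


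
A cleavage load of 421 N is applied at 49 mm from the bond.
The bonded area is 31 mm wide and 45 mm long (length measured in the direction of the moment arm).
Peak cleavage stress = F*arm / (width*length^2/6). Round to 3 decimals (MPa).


Moment = 421 * 49 = 20629 N*mm
Section modulus = 31 * 2025 / 6 = 62775 / 6 mm^3
Stress = 20629 / (62775 / 6) = 123774 / 62775
= 1.972 MPa

1.972


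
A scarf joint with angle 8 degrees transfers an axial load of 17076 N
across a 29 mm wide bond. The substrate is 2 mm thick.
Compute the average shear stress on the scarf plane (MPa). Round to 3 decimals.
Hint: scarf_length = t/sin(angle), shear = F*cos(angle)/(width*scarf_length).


scarf_length = 2 / sin(8 deg) = 14.3706 mm
cos(8 deg) = 0.990268
shear stress = 17076 * 0.990268 / (29 * 14.3706)
= 40.576 MPa

40.576


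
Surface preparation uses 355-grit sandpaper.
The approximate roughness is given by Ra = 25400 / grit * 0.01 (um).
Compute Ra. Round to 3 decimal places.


Ra = 25400 / 355 * 0.01
= 254 / 355
= 0.715 um

0.715


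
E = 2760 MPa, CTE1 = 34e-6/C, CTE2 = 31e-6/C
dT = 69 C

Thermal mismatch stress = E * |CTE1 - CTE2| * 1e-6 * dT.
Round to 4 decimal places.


= 2760 * 3e-6 * 69
= 0.5713 MPa

0.5713


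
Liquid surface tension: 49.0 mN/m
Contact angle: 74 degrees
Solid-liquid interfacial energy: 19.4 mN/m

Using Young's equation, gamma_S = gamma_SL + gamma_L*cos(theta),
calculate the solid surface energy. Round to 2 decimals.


gamma_S = 19.4 + 49.0 * cos(74)
= 32.91 mN/m

32.91


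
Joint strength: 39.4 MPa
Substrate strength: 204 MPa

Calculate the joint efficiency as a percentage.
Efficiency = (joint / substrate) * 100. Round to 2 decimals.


Efficiency = (39.4 / 204) * 100 = 19.31%

19.31


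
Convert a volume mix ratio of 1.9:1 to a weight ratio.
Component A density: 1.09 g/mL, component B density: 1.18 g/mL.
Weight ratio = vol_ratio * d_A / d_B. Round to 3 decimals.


= 1.9 * 1.09 / 1.18 = 1.755

1.755


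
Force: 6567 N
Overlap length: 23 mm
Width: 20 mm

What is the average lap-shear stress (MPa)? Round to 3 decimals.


Average shear stress = F / (overlap * width)
= 6567 / (23 * 20)
= 14.276 MPa

14.276


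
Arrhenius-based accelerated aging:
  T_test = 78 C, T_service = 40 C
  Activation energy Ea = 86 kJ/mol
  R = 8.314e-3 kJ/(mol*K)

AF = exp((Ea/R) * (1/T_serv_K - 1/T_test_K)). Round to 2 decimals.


T_test_K = 351.15, T_serv_K = 313.15
AF = exp((86/8.314e-3) * (1/313.15 - 1/351.15))
= 35.68

35.68


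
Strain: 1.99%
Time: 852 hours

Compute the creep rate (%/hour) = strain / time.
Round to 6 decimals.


Creep rate = 1.99 / 852
= 0.002336 %/h

0.002336


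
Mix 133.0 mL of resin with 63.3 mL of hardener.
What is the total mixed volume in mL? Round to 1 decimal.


Total = 133.0 + 63.3 = 196.3 mL

196.3


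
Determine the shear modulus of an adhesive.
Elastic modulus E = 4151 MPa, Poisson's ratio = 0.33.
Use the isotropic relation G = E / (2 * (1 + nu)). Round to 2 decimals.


G = 4151 / (2*(1+0.33)) = 4151 / 2.66
= 1560.53 MPa

1560.53


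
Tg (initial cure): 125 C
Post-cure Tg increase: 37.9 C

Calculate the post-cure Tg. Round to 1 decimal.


Post-cure Tg = 125 + 37.9 = 162.9 C

162.9


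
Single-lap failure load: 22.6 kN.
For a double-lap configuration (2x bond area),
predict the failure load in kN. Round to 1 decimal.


Failure load = 22.6 * 2 = 45.2 kN

45.2


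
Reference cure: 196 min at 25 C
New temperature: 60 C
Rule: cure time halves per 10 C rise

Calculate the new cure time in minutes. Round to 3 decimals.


factor = 2^((60-25)/10) = 11.3137
t_new = 196 / 11.3137 = 17.324 min

17.324


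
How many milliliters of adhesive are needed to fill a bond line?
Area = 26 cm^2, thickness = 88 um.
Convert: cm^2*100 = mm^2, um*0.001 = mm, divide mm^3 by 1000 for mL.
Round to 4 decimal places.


= (26 * 100) * (88 * 0.001) / 1000
= 0.2288 mL

0.2288


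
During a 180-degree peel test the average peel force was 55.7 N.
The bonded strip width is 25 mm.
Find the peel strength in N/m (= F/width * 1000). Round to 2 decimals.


Peel strength = F/width * 1000
= 55.7 / 25 * 1000
= 2228.00 N/m

2228.00


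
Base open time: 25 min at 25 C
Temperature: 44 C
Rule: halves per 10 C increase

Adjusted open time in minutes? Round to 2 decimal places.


Acceleration = 2^((44-25)/10) = 3.7321
Open time = 25 / 3.7321 = 6.70 min

6.70


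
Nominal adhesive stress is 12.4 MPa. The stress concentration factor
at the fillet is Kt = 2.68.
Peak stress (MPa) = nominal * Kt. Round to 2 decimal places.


Peak = 12.4 * 2.68 = 33.23 MPa

33.23


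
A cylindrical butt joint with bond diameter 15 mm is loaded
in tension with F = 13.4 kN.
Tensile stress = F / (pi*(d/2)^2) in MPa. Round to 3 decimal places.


Area = pi * (15/2)^2 = 176.7146 mm^2
Stress = 13.4*1000 / 176.7146
= 75.828 MPa

75.828


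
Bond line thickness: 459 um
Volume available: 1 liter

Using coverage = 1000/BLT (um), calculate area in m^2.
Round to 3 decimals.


1 L = 1e6 mm^3, thickness = 459 um = 0.459 mm
Area = 1e6 / 0.459 mm^2 = (1e6 / 0.459) / 1e6 m^2 = 1000 / 459 m^2
= 2.179 m^2

2.179


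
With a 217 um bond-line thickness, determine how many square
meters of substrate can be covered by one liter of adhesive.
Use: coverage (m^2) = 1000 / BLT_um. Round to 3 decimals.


Coverage = 1000 / 217 = 4.608 m^2

4.608


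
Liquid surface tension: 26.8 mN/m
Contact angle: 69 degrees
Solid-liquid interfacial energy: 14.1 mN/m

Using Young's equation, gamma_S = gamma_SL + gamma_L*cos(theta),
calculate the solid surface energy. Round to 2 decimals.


gamma_S = 14.1 + 26.8 * cos(69)
= 23.70 mN/m

23.70


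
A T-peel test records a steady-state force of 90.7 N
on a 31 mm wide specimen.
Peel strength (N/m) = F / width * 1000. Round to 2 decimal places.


Peel strength = 90.7 / 31 * 1000
= 2925.81 N/m

2925.81


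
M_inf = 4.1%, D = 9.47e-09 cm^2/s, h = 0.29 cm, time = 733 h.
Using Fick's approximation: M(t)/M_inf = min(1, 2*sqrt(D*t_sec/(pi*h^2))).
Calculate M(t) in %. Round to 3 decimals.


t = 2638800 s
ratio = min(1, 2*sqrt(9.47e-09*2638800/(pi*0.0841)))
= 0.615085
M(t) = 4.1 * 0.615085 = 2.522%

2.522


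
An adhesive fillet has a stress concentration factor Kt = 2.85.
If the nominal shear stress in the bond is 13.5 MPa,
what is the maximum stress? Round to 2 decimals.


Max stress = 13.5 * 2.85 = 38.48 MPa

38.48


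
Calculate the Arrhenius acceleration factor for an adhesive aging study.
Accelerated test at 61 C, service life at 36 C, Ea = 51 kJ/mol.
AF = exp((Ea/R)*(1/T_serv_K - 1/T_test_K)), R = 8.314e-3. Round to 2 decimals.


T_test = 334.15 K, T_serv = 309.15 K
Ea/R = 51 / 0.008314 = 6134.23
AF = exp(6134.23 * (1/309.15 - 1/334.15))
= 4.41

4.41


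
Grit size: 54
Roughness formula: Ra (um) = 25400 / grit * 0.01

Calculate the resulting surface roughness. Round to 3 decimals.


Ra = 25400 / 54 * 0.01
= 4.704 um

4.704


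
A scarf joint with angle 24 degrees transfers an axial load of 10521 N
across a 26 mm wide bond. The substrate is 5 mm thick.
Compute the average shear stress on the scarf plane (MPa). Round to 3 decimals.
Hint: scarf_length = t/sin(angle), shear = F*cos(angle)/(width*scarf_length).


scarf_length = 5 / sin(24 deg) = 12.2930 mm
cos(24 deg) = 0.913545
shear stress = 10521 * 0.913545 / (26 * 12.2930)
= 30.072 MPa

30.072


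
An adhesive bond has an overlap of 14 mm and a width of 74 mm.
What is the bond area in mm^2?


Bond area = overlap * width
= 14 * 74
= 1036 mm^2

1036


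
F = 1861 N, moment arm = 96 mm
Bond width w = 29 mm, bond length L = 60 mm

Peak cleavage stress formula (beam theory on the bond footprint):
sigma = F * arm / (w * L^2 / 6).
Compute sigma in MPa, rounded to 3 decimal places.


sigma = (1861 * 96) / (29 * 3600 / 6)
= 178656 * 6 / 104400
= 1071936 / 104400
= 10.268 MPa

10.268


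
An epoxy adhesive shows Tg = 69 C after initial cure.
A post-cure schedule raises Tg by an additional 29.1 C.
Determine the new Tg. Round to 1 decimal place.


New Tg = 69 + 29.1
= 98.1 C

98.1


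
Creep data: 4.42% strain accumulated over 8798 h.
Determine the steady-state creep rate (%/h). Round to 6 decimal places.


Rate = 4.42 / 8798 = 0.000502 %/h

0.000502


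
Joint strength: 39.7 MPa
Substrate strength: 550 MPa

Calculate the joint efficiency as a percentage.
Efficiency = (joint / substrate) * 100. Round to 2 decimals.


Efficiency = (39.7 / 550) * 100 = 7.22%

7.22


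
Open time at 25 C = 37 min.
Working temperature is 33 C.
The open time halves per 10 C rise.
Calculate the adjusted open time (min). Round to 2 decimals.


factor = 2^((33 - 25) / 10) = 1.7411
ot = 37 / 1.7411 = 21.25 min

21.25


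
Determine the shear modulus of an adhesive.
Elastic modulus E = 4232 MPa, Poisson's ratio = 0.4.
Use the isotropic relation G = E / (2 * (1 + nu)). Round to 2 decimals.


G = 4232 / (2*(1+0.4)) = 4232 / 2.80
= 1511.43 MPa

1511.43


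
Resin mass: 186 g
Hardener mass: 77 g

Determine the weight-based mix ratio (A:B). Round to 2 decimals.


Ratio = 186 / 77 = 2.42

2.42


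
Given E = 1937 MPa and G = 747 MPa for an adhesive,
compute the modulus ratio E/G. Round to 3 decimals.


E/G ratio = 1937 / 747 = 2.593

2.593


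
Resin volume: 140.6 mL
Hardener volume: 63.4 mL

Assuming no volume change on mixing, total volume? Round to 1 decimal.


V_total = 140.6 + 63.4 = 204.0 mL

204.0


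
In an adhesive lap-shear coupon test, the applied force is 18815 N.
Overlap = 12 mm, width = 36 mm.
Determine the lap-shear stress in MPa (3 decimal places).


stress = F / (overlap * width)
= 18815 / (12 * 36)
= 43.553 MPa

43.553


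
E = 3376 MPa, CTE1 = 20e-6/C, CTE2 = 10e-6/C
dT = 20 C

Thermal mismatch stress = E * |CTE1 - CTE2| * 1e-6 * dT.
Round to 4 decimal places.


= 3376 * 10e-6 * 20
= 0.6752 MPa

0.6752


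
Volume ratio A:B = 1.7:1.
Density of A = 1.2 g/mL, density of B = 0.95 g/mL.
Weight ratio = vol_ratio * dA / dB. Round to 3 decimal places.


Wt ratio = 1.7 * 1.2 / 0.95
= 2.147

2.147


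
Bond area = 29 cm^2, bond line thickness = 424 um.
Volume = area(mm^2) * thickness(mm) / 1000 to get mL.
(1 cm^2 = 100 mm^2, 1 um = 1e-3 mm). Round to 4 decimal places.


area_mm2 = 29 * 100 = 2900
blt_mm = 424 * 1e-3 = 0.424
vol_mm3 = 2900 * 0.424 = 1229.6
vol_mL = 1229.6 / 1000 = 1.2296 mL

1.2296


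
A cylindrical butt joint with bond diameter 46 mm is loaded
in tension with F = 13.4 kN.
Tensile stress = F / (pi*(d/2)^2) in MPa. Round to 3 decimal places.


Area = pi * (46/2)^2 = 1661.9025 mm^2
Stress = 13.4*1000 / 1661.9025
= 8.063 MPa

8.063


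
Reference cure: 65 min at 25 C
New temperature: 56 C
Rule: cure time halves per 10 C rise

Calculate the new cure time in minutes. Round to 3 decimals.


factor = 2^((56-25)/10) = 8.5742
t_new = 65 / 8.5742 = 7.581 min

7.581


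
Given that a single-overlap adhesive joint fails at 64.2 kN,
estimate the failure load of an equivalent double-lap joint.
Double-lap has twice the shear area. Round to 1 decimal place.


Double-lap factor = 2
Expected load = 64.2 * 2 = 128.4 kN

128.4


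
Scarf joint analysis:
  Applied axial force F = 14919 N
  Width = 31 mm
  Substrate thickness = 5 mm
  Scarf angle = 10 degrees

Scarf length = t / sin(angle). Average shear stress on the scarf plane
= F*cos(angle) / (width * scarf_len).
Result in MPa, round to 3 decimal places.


Scarf length = 5 / sin(10 deg) = 28.7939 mm
cos(10 deg) = 0.984808
Shear = 14919 * 0.984808 / (31 * 28.7939)
= 16.460 MPa

16.460


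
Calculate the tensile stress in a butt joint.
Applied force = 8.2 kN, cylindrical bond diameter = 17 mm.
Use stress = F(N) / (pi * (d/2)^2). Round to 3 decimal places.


A = pi * 8.5^2 = 226.9801 mm^2
sigma = 8200.0 / 226.9801 = 36.127 MPa

36.127


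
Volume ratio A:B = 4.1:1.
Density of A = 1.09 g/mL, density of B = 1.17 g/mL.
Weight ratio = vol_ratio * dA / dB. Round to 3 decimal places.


Wt ratio = 4.1 * 1.09 / 1.17
= 3.820

3.820


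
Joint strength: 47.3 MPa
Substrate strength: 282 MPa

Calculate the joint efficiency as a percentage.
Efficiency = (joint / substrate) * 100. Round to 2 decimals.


Efficiency = (47.3 / 282) * 100 = 16.77%

16.77


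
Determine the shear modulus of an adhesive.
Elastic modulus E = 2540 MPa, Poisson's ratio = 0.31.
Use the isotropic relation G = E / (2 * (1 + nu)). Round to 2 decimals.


G = 2540 / (2*(1+0.31)) = 2540 / 2.62
= 969.47 MPa

969.47


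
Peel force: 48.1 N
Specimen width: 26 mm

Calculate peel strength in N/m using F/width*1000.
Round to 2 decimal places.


Peel strength = 48.1 / 26 * 1000 = 1850.00 N/m

1850.00


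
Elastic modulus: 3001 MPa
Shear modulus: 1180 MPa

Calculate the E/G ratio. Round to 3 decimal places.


E / G = 3001 / 1180 = 2.543

2.543


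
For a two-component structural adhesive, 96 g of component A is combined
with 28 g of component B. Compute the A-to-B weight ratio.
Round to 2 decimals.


Weight ratio A:B = 96 / 28
= 3.43

3.43


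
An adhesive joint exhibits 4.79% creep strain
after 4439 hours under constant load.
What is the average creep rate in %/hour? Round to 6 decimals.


Creep rate = strain / time
= 4.79 / 4439
= 0.001079 %/h

0.001079


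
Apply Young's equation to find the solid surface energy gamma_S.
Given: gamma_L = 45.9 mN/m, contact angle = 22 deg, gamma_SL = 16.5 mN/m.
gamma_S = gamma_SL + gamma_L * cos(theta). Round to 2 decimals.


theta_rad = 22 * pi/180 = 0.383972
gamma_S = 16.5 + 45.9 * cos(0.383972)
= 59.06 mN/m

59.06


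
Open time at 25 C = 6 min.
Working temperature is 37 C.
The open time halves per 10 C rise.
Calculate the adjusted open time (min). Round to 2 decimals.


factor = 2^((37 - 25) / 10) = 2.2974
ot = 6 / 2.2974 = 2.61 min

2.61


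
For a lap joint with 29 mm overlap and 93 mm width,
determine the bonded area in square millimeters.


Area = 29 * 93 = 2697 mm^2

2697


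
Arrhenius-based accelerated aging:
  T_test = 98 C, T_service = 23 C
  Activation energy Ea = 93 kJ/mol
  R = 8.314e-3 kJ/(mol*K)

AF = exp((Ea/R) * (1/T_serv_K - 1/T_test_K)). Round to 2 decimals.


T_test_K = 371.15, T_serv_K = 296.15
AF = exp((93/8.314e-3) * (1/296.15 - 1/371.15))
= 2064.43

2064.43


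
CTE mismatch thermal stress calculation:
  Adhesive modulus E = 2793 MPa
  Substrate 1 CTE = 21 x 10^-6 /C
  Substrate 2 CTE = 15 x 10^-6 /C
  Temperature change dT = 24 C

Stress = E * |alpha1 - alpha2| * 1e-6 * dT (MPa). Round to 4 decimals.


delta_alpha = |21 - 15| = 6 x 10^-6/C
Stress = 2793 * 6e-6 * 24
= 0.4022 MPa

0.4022


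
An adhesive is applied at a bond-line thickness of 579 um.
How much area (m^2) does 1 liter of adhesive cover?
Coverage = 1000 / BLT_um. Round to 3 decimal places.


Coverage = 1000 / 579 = 1.727 m^2

1.727


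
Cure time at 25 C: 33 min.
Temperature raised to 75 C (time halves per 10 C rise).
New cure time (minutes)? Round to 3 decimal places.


Acceleration factor = 2^(50/10) = 32.0000
New time = 33 / 32.0000 = 1.031 min

1.031


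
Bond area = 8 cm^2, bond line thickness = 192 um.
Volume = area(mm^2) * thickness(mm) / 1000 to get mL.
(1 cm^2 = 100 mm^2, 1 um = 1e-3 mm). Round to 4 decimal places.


area_mm2 = 8 * 100 = 800
blt_mm = 192 * 1e-3 = 0.192
vol_mm3 = 800 * 0.192 = 153.6
vol_mL = 153.6 / 1000 = 0.1536 mL

0.1536


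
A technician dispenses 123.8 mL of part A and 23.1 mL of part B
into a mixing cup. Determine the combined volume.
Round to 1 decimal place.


Combined volume = 123.8 + 23.1
= 146.9 mL

146.9


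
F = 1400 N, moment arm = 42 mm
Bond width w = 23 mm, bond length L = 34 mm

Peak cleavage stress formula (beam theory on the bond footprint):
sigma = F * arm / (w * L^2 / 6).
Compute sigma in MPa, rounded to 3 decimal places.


sigma = (1400 * 42) / (23 * 1156 / 6)
= 58800 * 6 / 26588
= 352800 / 26588
= 13.269 MPa

13.269


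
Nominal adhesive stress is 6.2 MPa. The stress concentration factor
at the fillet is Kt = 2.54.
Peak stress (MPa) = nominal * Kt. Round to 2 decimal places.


Peak = 6.2 * 2.54 = 15.75 MPa

15.75


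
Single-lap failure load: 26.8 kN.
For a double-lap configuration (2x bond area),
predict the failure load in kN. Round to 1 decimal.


Failure load = 26.8 * 2 = 53.6 kN

53.6


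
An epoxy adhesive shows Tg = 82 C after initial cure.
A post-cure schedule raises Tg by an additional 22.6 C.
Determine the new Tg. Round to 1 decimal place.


New Tg = 82 + 22.6
= 104.6 C

104.6


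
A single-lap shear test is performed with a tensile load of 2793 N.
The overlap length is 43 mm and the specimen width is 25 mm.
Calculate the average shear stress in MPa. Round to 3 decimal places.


Shear stress = F / (overlap * width)
= 2793 / (43 * 25)
= 2793 / 1075
= 2.598 MPa

2.598


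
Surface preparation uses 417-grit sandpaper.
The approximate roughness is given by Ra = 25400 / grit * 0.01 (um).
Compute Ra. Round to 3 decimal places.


Ra = 25400 / 417 * 0.01
= 254 / 417
= 0.609 um

0.609


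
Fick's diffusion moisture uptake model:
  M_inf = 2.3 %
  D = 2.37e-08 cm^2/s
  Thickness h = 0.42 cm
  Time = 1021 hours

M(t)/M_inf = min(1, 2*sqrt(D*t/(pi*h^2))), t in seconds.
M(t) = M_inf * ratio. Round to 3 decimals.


t_sec = 1021 * 3600 = 3675600
ratio = 2*sqrt(2.37e-08*3675600/(pi*0.42^2))
= min(1, 0.792947)
= 0.792947
M(t) = 2.3 * 0.792947 = 1.824 %

1.824


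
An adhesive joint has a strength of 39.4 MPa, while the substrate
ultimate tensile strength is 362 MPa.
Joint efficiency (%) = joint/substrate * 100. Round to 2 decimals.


Efficiency = 39.4 / 362 * 100
= 10.88%

10.88


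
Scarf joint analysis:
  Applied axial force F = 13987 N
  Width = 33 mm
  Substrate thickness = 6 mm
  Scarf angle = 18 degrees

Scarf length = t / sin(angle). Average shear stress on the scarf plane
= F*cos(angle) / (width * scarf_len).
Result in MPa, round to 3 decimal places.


Scarf length = 6 / sin(18 deg) = 19.4164 mm
cos(18 deg) = 0.951057
Shear = 13987 * 0.951057 / (33 * 19.4164)
= 20.761 MPa

20.761


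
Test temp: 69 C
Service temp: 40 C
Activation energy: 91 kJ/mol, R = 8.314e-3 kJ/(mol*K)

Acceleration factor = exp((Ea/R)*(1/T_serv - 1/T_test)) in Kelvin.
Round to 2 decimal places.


AF = exp((91/0.008314)*(1/313.15 - 1/342.15))
= 19.35

19.35


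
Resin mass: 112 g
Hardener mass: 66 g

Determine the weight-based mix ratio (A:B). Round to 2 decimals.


Ratio = 112 / 66 = 1.70

1.70
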